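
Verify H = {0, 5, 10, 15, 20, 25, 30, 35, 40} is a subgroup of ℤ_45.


Subgroup test for H = {0, 5, 10, 15, 20, 25, 30, 35, 40} in (ℤ_45, +):
(1) 0 ∈ H? Yes
(2) Closure: for all a,b ∈ H, (a+b) mod 45 ∈ H? Yes
(3) Inverses: for all a ∈ H, -a mod 45 ∈ H? Yes

Yes, H is a subgroup of ℤ_45


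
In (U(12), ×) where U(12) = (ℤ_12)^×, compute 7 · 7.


Operation: multiplication mod 12
7 · 7 = (a × b) mod 12 with a = 7, b = 7

7 · 7 = 1


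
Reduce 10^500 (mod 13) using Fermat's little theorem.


Fermat's little theorem: if p is prime and gcd(a,p)=1, then a^(p-1) ≡ 1 (mod p)
p = 13 is prime, gcd(10,13) = 1
Reduce exponent: 500 mod 12 = 8
So 10^500 ≡ 10^8 (mod 13)
10^8 mod 13 = 9

10^500 ≡ 9 (mod 13)


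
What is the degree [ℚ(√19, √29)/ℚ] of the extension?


[ℚ(√19,√29):ℚ] = [ℚ(√19,√29):ℚ(√19)]·[ℚ(√19):ℚ] = 2·2 = 4

[ℚ(√19, √29)/ℚ] = 4


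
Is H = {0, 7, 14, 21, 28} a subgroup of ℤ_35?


Subgroup test for H = {0, 7, 14, 21, 28} in (ℤ_35, +):
(1) 0 ∈ H? Yes
(2) Closure: for all a,b ∈ H, (a+b) mod 35 ∈ H? Yes
(3) Inverses: for all a ∈ H, -a mod 35 ∈ H? Yes

Yes, H is a subgroup of ℤ_35


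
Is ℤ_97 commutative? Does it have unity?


ℤ_97 is a commutative ring with unity 1; 97 is prime, so ℤ_97 is a field (hence an integral domain)
Commutative: Yes
Integral domain: Yes
Has unity: Yes

ℤ_97: Commutative=Yes, Unity=Yes


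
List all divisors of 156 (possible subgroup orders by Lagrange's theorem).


Lagrange's theorem: |H| divides |G|
|G| = 156
Divisors of 156: 1, 2, 3, 4, 6, 12, 13, 26, 39, 52, 78, 156

Possible subgroup orders: {1, 2, 3, 4, 6, 12, 13, 26, 39, 52, 78, 156}


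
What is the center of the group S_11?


Z(G) = {g ∈ G | gx = xg for all x ∈ G}
S_n is non-abelian for n ≥ 3; Z(S_11) is trivial

Z(S_11) = {e}


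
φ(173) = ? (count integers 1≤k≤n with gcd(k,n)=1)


Factor n: 173 = 173
φ(n) = n · ∏(1 - 1/p) over distinct primes p | n
φ(173) = 173 · (1 - 1/173) = 172

φ(173) = 172


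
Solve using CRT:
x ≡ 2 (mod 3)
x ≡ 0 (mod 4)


m₁ = 3, m₂ = 4, gcd = 1, so CRT applies. M = m₁·m₂ = 12
Let M₁ = M/m₁ = 4, M₂ = M/m₂ = 3
Find y₁ ≡ M₁⁻¹ (mod m₁): 4⁻¹ ≡ 1 (mod 3)
Find y₂ ≡ M₂⁻¹ (mod m₂): 3⁻¹ ≡ 3 (mod 4)
x = a₁·M₁·y₁ + a₂·M₂·y₂ = 2·4·1 + 0·3·3 = 8
Reduce mod 12: x ≡ 8
Check: 8 mod 3 = 2 ✓, 8 mod 4 = 0 ✓

x ≡ 8 (mod 12)


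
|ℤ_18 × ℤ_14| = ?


|A × B| = |A| · |B|
|ℤ_18 × ℤ_14| = 18 × 14 = 252

|ℤ_18 × ℤ_14| = 252


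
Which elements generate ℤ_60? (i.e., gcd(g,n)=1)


g generates ℤ_n iff gcd(g,n) = 1
Prime factors of 60: 2, 3, 5
Generators are g ∈ {1,...,59} not divisible by any of these primes.
Generators: {1, 7, 11, 13, 17, 19, 23, 29, 31, 37, 41, 43, 47, 49, 53, 59}
Number of generators = φ(60) = 16

Generators of ℤ_60 = {1, 7, 11, 13, 17, 19, 23, 29, 31, 37, 41, 43, 47, 49, 53, 59}


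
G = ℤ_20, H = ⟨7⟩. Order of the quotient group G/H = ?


|⟨7⟩| = n / gcd(7, 20) = 20 / 1 = 20
H is normal (ℤ_20 is abelian).
|G/H| = |G| / |H| = 20 / 20 = 1

|G/H| = 1


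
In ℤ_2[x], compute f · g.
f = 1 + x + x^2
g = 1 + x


Expand and collect like terms; reduce coefficients mod 2:
x^0: 1·1 = 1 ≡ 1 (mod 2)
x^1: 1·1 + 1·1 = 2 ≡ 0 (mod 2)
x^2: 1·1 + 1·1 = 2 ≡ 0 (mod 2)
x^3: 1·1 = 1 ≡ 1 (mod 2)
Result: 1 + x^3

f · g = 1 + x^3


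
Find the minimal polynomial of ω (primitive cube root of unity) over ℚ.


ω satisfies x² + x + 1 = 0 (the cyclotomic polynomial Φ₃)

Minimal polynomial: x² + x + 1


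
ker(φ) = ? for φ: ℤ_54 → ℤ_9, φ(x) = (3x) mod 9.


Kernel = preimage of identity
ker(φ) = {x ∈ ℤ_54 : 3x ≡ 0 (mod 9)}. Since 9 | 54, φ is well-defined. The kernel is the cyclic subgroup ⟨3⟩ of ℤ_54 (order 18), i.e. {0, 3, 6, 9, 12, 15, 18, 21, 24, 27, 30, 33, 36, 39, 42, 45, 48, 51}

ker(φ) = {0, 3, 6, 9, 12, 15, 18, 21, 24, 27, 30, 33, 36, 39, 42, 45, 48, 51}


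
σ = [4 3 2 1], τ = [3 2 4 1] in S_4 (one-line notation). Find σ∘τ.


σ∘τ: apply τ first, then σ
1 →τ 3 →σ 2
2 →τ 2 →σ 3
3 →τ 4 →σ 1
4 →τ 1 →σ 4

σ∘τ = [2 3 1 4]


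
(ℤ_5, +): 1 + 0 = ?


Operation: addition mod 5
1 + 0 = (a + b) mod 5 with a = 1, b = 0

1 + 0 = 1


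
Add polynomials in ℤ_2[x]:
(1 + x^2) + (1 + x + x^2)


Add coefficients mod 2:
x^0: 1 + 1 = 0 (mod 2)
x^1: 0 + 1 = 1 (mod 2)
x^2: 1 + 1 = 0 (mod 2)
Result: x

f + g = x


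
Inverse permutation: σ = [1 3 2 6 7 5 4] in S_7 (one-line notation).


To find σ⁻¹, swap domain and range:
σ(1) = 1 → σ⁻¹(1) = 1
σ(2) = 3 → σ⁻¹(3) = 2
σ(3) = 2 → σ⁻¹(2) = 3
σ(4) = 6 → σ⁻¹(6) = 4
σ(5) = 7 → σ⁻¹(7) = 5
σ(6) = 5 → σ⁻¹(5) = 6
σ(7) = 4 → σ⁻¹(4) = 7

σ⁻¹ = [1 3 2 7 6 4 5]


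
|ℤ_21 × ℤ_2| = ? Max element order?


|ℤ_21 × ℤ_2| = 21 × 2 = 42
Max element order = lcm(21,2) = 42
Cyclic? Yes (gcd=1)

|ℤ_21×ℤ_2| = 42, max element order = 42


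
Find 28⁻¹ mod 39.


Use the extended Euclidean algorithm to write 1 = 28·s + 39·t; then s mod 39 is the inverse.
Euclidean algorithm:
  28 = 0·39 + 28
  39 = 1·28 + 11
  28 = 2·11 + 6
  11 = 1·6 + 5
  6 = 1·5 + 1
  5 = 5·1 + 0
gcd(28,39) = 1
Back-substitution gives: 28·(7) + 39·(-5) = 1
So 28⁻¹ ≡ 7 ≡ 7 (mod 39)
Check: 28 × 7 = 196 ≡ 1 (mod 39) ✓

28⁻¹ ≡ 7 (mod 39)


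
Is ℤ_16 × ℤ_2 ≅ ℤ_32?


Comparing ℤ_16 × ℤ_2 and ℤ_32:
gcd(16,2) = 2 ≠ 1. Max element order in ℤ_16×ℤ_2 is lcm(16,2) = 16 < 32, so it has no element of order 32

No, ℤ_16 × ℤ_2 ≇ ℤ_32


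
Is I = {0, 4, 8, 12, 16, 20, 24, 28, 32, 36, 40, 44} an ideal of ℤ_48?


Check ideal conditions for I = {0, 4, 8, 12, 16, 20, 24, 28, 32, 36, 40, 44} in ℤ_48:
(1) I is an additive subgroup? Yes
(2) For r ∈ ℤ_48 and a ∈ I: r·a ∈ I? Yes

Yes, I is an ideal of ℤ_48


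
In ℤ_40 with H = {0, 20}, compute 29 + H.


29 + H = {29 + h (mod 40) : h ∈ H}
29+0=29, 29+20=9
29 + H = {9, 29} = 9 + H

29 + H = {9, 29}


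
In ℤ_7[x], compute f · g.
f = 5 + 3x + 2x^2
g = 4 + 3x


Expand and collect like terms; reduce coefficients mod 7:
x^0: 5·4 = 20 ≡ 6 (mod 7)
x^1: 5·3 + 3·4 = 27 ≡ 6 (mod 7)
x^2: 3·3 + 2·4 = 17 ≡ 3 (mod 7)
x^3: 2·3 = 6 ≡ 6 (mod 7)
Result: 6 + 6x + 3x^2 + 6x^3

f · g = 6 + 6x + 3x^2 + 6x^3


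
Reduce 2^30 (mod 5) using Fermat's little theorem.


Fermat's little theorem: if p is prime and gcd(a,p)=1, then a^(p-1) ≡ 1 (mod p)
p = 5 is prime, gcd(2,5) = 1
Reduce exponent: 30 mod 4 = 2
So 2^30 ≡ 2^2 (mod 5)
2^2 mod 5 = 4

2^30 ≡ 4 (mod 5)


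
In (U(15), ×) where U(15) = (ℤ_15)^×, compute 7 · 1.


Operation: multiplication mod 15
7 · 1 = (a × b) mod 15 with a = 7, b = 1

7 · 1 = 7


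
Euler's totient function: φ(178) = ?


Factor n: 178 = 2 × 89
φ(n) = n · ∏(1 - 1/p) over distinct primes p | n
φ(178) = 178 · (1 - 1/2) · (1 - 1/89) = 88

φ(178) = 88


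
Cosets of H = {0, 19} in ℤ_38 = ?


H = {0, 19}, |H| = 2
Number of cosets = |G|/|H| = 38/2 = 19
0 + H = {0, 19}
1 + H = {1, 20}
2 + H = {2, 21}
3 + H = {3, 22}
4 + H = {4, 23}
5 + H = {5, 24}
6 + H = {6, 25}
7 + H = {7, 26}
8 + H = {8, 27}
9 + H = {9, 28}
10 + H = {10, 29}
11 + H = {11, 30}
12 + H = {12, 31}
13 + H = {13, 32}
14 + H = {14, 33}
15 + H = {15, 34}
16 + H = {16, 35}
17 + H = {17, 36}
18 + H = {18, 37}

Cosets: 0+H={0,19}; 1+H={1,20}; 2+H={2,21}; 3+H={3,22}; 4+H={4,23}; 5+H={5,24}; 6+H={6,25}; 7+H={7,26}; 8+H={8,27}; 9+H={9,28}; 10+H={10,29}; 11+H={11,30}; 12+H={12,31}; 13+H={13,32}; 14+H={14,33}; 15+H={15,34}; 16+H={16,35}; 17+H={17,36}; 18+H={18,37}


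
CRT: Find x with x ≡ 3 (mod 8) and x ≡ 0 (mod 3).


m₁ = 8, m₂ = 3, gcd = 1, so CRT applies. M = m₁·m₂ = 24
Let M₁ = M/m₁ = 3, M₂ = M/m₂ = 8
Find y₁ ≡ M₁⁻¹ (mod m₁): 3⁻¹ ≡ 3 (mod 8)
Find y₂ ≡ M₂⁻¹ (mod m₂): 8⁻¹ ≡ 2 (mod 3)
x = a₁·M₁·y₁ + a₂·M₂·y₂ = 3·3·3 + 0·8·2 = 27
Reduce mod 24: x ≡ 3
Check: 3 mod 8 = 3 ✓, 3 mod 3 = 0 ✓

x ≡ 3 (mod 24)


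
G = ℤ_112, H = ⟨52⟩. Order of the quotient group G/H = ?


|⟨52⟩| = n / gcd(52, 112) = 112 / 4 = 28
H is normal (ℤ_112 is abelian).
|G/H| = |G| / |H| = 112 / 28 = 4

|G/H| = 4


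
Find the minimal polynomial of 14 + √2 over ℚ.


Let α = 14 + √2. Then α - 14 = √2, so (α - 14)² = 2, giving α² - 28α + 194 = 0. Degree 2 and α ∉ ℚ, so this is the minimal polynomial.

Minimal polynomial: x² - 28x + 194


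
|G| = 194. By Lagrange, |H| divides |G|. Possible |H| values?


Lagrange's theorem: |H| divides |G|
|G| = 194
Divisors of 194: 1, 2, 97, 194

Possible subgroup orders: {1, 2, 97, 194}


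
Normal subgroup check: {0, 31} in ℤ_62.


H = {0, 31} in ℤ_62
ℤ_62 is abelian; every subgroup of an abelian group is normal

Yes, normal subgroup


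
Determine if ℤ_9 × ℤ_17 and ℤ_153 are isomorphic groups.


Comparing ℤ_9 × ℤ_17 and ℤ_153:
gcd(9,17) = 1, so ℤ_9 × ℤ_17 ≅ ℤ_153 (CRT)

Yes, ℤ_9 × ℤ_17 ≅ ℤ_153


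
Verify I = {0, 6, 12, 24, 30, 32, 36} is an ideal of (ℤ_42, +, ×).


Check ideal conditions for I = {0, 6, 12, 24, 30, 32, 36} in ℤ_42:
(1) I is an additive subgroup? No
(2) For r ∈ ℤ_42 and a ∈ I: r·a ∈ I? No  [counterexample: r=2, a=30, r·a mod 42 = 18 ∉ I]

No, I is not an ideal of ℤ_42


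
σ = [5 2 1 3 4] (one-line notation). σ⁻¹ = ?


To find σ⁻¹, swap domain and range:
σ(1) = 5 → σ⁻¹(5) = 1
σ(2) = 2 → σ⁻¹(2) = 2
σ(3) = 1 → σ⁻¹(1) = 3
σ(4) = 3 → σ⁻¹(3) = 4
σ(5) = 4 → σ⁻¹(4) = 5

σ⁻¹ = [3 2 4 5 1]


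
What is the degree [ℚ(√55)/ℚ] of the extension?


√55 has minimal polynomial x² - 55 (irreducible over ℚ since 55 is squarefree)

[ℚ(√55)/ℚ] = 2


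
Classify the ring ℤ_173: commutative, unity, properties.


ℤ_173 is a commutative ring with unity 1; 173 is prime, so ℤ_173 is a field (hence an integral domain)
Commutative: Yes
Integral domain: Yes
Has unity: Yes

ℤ_173: Commutative=Yes, Unity=Yes


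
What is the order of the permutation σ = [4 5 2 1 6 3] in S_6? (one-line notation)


Cycle decomposition: (1 4) (2 5 6 3)
Cycle lengths: 2, 4
Order = lcm(2, 4) = 4

ord(σ) = 4


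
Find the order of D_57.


|D_n| = 2n (n rotations and n reflections)
|D_57| = 2×57 = 114

|D_57| = 114


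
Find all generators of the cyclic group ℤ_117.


g generates ℤ_n iff gcd(g,n) = 1
Prime factors of 117: 3, 13
Generators are g ∈ {1,...,116} not divisible by any of these primes.
Generators: {1, 2, 4, 5, 7, 8, 10, 11, 14, 16, 17, 19, 20, 22, 23, 25, 28, 29, 31, 32, 34, 35, 37, 38, 40, 41, 43, 44, 46, 47, 49, 50, 53, 55, 56, 58, 59, 61, 62, 64, 67, 68, 70, 71, 73, 74, 76, 77, 79, 80, 82, 83, 85, 86, 88, 89, 92, 94, 95, 97, 98, 100, 101, 103, 106, 107, 109, 110, 112, 113, 115, 116}
Number of generators = φ(117) = 72

Generators of ℤ_117 = {1, 2, 4, 5, 7, 8, 10, 11, 14, 16, 17, 19, 20, 22, 23, 25, 28, 29, 31, 32, 34, 35, 37, 38, 40, 41, 43, 44, 46, 47, 49, 50, 53, 55, 56, 58, 59, 61, 62, 64, 67, 68, 70, 71, 73, 74, 76, 77, 79, 80, 82, 83, 85, 86, 88, 89, 92, 94, 95, 97, 98, 100, 101, 103, 106, 107, 109, 110, 112, 113, 115, 116}


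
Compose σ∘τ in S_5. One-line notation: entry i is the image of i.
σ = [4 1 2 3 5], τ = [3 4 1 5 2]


σ∘τ: apply τ first, then σ
1 →τ 3 →σ 2
2 →τ 4 →σ 3
3 →τ 1 →σ 4
4 →τ 5 →σ 5
5 →τ 2 →σ 1

σ∘τ = [2 3 4 5 1]


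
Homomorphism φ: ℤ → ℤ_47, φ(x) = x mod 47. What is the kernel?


Kernel = preimage of identity
ker(φ) = {x ∈ ℤ : x ≡ 0 (mod 47)} = 47ℤ = {0, ±47, ±94, ...}

ker(φ) = 47ℤ


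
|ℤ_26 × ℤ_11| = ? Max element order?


|ℤ_26 × ℤ_11| = 26 × 11 = 286
Max element order = lcm(26,11) = 286
Cyclic? Yes (gcd=1)

|ℤ_26×ℤ_11| = 286, max element order = 286


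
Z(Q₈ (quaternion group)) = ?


Z(G) = {g ∈ G | gx = xg for all x ∈ G}
In Q₈ = {±1, ±i, ±j, ±k}, only ±1 commute with every element

Z(Q₈ (quaternion group)) = {1, -1}


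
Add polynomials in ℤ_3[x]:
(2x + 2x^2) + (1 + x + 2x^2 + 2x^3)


Add coefficients mod 3:
x^0: 0 + 1 = 1 (mod 3)
x^1: 2 + 1 = 0 (mod 3)
x^2: 2 + 2 = 1 (mod 3)
x^3: 0 + 2 = 2 (mod 3)
Result: 1 + x^2 + 2x^3

f + g = 1 + x^2 + 2x^3


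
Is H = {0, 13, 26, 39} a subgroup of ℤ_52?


Subgroup test for H = {0, 13, 26, 39} in (ℤ_52, +):
(1) 0 ∈ H? Yes
(2) Closure: for all a,b ∈ H, (a+b) mod 52 ∈ H? Yes
(3) Inverses: for all a ∈ H, -a mod 52 ∈ H? Yes

Yes, H is a subgroup of ℤ_52


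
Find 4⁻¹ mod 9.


Use the extended Euclidean algorithm to write 1 = 4·s + 9·t; then s mod 9 is the inverse.
Euclidean algorithm:
  4 = 0·9 + 4
  9 = 2·4 + 1
  4 = 4·1 + 0
gcd(4,9) = 1
Back-substitution gives: 4·(-2) + 9·(1) = 1
So 4⁻¹ ≡ -2 ≡ 7 (mod 9)
Check: 4 × 7 = 28 ≡ 1 (mod 9) ✓

4⁻¹ ≡ 7 (mod 9)


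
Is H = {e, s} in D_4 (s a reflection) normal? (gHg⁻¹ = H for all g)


H = {e, s} in D_4 (s a reflection)
r·s·r⁻¹ = sr⁻² ≠ s for n ≥ 3, so {e, s} is not closed under conjugation

No, not a normal subgroup


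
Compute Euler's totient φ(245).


Factor n: 245 = 5 × 7^2
φ(n) = n · ∏(1 - 1/p) over distinct primes p | n
φ(245) = 245 · (1 - 1/5) · (1 - 1/7) = 168

φ(245) = 168


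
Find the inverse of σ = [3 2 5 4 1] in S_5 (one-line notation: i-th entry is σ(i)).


To find σ⁻¹, swap domain and range:
σ(1) = 3 → σ⁻¹(3) = 1
σ(2) = 2 → σ⁻¹(2) = 2
σ(3) = 5 → σ⁻¹(5) = 3
σ(4) = 4 → σ⁻¹(4) = 4
σ(5) = 1 → σ⁻¹(1) = 5

σ⁻¹ = [5 2 1 4 3]


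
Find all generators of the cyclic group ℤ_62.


g generates ℤ_n iff gcd(g,n) = 1
Prime factors of 62: 2, 31
Generators are g ∈ {1,...,61} not divisible by any of these primes.
Generators: {1, 3, 5, 7, 9, 11, 13, 15, 17, 19, 21, 23, 25, 27, 29, 33, 35, 37, 39, 41, 43, 45, 47, 49, 51, 53, 55, 57, 59, 61}
Number of generators = φ(62) = 30

Generators of ℤ_62 = {1, 3, 5, 7, 9, 11, 13, 15, 17, 19, 21, 23, 25, 27, 29, 33, 35, 37, 39, 41, 43, 45, 47, 49, 51, 53, 55, 57, 59, 61}


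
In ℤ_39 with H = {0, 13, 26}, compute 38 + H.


38 + H = {38 + h (mod 39) : h ∈ H}
38+0=38, 38+13=12, 38+26=25
38 + H = {12, 25, 38} = 12 + H

38 + H = {12, 25, 38}


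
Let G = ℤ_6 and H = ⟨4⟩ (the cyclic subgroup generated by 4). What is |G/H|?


|⟨4⟩| = n / gcd(4, 6) = 6 / 2 = 3
H is normal (ℤ_6 is abelian).
|G/H| = |G| / |H| = 6 / 3 = 2

|G/H| = 2


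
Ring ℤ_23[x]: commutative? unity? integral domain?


ℤ_23 is a field (n prime), so ℤ_23[x] is a commutative integral domain with unity
Commutative: Yes
Integral domain: Yes
Has unity: Yes

ℤ_23[x]: Commutative=Yes, Unity=Yes


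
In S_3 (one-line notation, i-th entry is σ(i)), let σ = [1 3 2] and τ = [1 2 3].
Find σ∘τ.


σ∘τ: apply τ first, then σ
1 →τ 1 →σ 1
2 →τ 2 →σ 3
3 →τ 3 →σ 2

σ∘τ = [1 3 2]


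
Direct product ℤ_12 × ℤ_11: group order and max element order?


|ℤ_12 × ℤ_11| = 12 × 11 = 132
Max element order = lcm(12,11) = 132
Cyclic? Yes (gcd=1)

|ℤ_12×ℤ_11| = 132, max element order = 132


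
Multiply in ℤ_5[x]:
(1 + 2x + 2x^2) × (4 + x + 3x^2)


Expand and collect like terms; reduce coefficients mod 5:
x^0: 1·4 = 4 ≡ 4 (mod 5)
x^1: 1·1 + 2·4 = 9 ≡ 4 (mod 5)
x^2: 1·3 + 2·1 + 2·4 = 13 ≡ 3 (mod 5)
x^3: 2·3 + 2·1 = 8 ≡ 3 (mod 5)
x^4: 2·3 = 6 ≡ 1 (mod 5)
Result: 4 + 4x + 3x^2 + 3x^3 + x^4

f · g = 4 + 4x + 3x^2 + 3x^3 + x^4


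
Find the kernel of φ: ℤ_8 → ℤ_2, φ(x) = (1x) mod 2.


Kernel = preimage of identity
ker(φ) = {x ∈ ℤ_8 : 1x ≡ 0 (mod 2)}. Since 2 | 8, φ is well-defined. The kernel is the cyclic subgroup ⟨2⟩ of ℤ_8 (order 4), i.e. {0, 2, 4, 6}

ker(φ) = {0, 2, 4, 6}


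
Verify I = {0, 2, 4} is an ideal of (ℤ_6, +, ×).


Check ideal conditions for I = {0, 2, 4} in ℤ_6:
(1) I is an additive subgroup? Yes
(2) For r ∈ ℤ_6 and a ∈ I: r·a ∈ I? Yes

Yes, I is an ideal of ℤ_6


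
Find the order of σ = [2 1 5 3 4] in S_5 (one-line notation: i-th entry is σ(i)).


Cycle decomposition: (1 2) (3 5 4)
Cycle lengths: 2, 3
Order = lcm(2, 3) = 6

ord(σ) = 6


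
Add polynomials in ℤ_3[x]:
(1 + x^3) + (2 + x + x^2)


Add coefficients mod 3:
x^0: 1 + 2 = 0 (mod 3)
x^1: 0 + 1 = 1 (mod 3)
x^2: 0 + 1 = 1 (mod 3)
x^3: 1 + 0 = 1 (mod 3)
Result: x + x^2 + x^3

f + g = x + x^2 + x^3


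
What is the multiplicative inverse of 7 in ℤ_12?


Use the extended Euclidean algorithm to write 1 = 7·s + 12·t; then s mod 12 is the inverse.
Euclidean algorithm:
  7 = 0·12 + 7
  12 = 1·7 + 5
  7 = 1·5 + 2
  5 = 2·2 + 1
  2 = 2·1 + 0
gcd(7,12) = 1
Back-substitution gives: 7·(-5) + 12·(3) = 1
So 7⁻¹ ≡ -5 ≡ 7 (mod 12)
Check: 7 × 7 = 49 ≡ 1 (mod 12) ✓

7⁻¹ ≡ 7 (mod 12)


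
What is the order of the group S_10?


|S_n| = n! (number of permutations of n symbols)
|S_10| = 10! = 3628800

|S_10| = 3628800


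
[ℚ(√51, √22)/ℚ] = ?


[ℚ(√51,√22):ℚ] = [ℚ(√51,√22):ℚ(√51)]·[ℚ(√51):ℚ] = 2·2 = 4

[ℚ(√51, √22)/ℚ] = 4


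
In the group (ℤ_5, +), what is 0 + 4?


Operation: addition mod 5
0 + 4 = (a + b) mod 5 with a = 0, b = 4

0 + 4 = 4


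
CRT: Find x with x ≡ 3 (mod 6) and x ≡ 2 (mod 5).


m₁ = 6, m₂ = 5, gcd = 1, so CRT applies. M = m₁·m₂ = 30
Let M₁ = M/m₁ = 5, M₂ = M/m₂ = 6
Find y₁ ≡ M₁⁻¹ (mod m₁): 5⁻¹ ≡ 5 (mod 6)
Find y₂ ≡ M₂⁻¹ (mod m₂): 6⁻¹ ≡ 1 (mod 5)
x = a₁·M₁·y₁ + a₂·M₂·y₂ = 3·5·5 + 2·6·1 = 87
Reduce mod 30: x ≡ 27
Check: 27 mod 6 = 3 ✓, 27 mod 5 = 2 ✓

x ≡ 27 (mod 30)


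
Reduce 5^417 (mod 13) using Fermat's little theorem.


Fermat's little theorem: if p is prime and gcd(a,p)=1, then a^(p-1) ≡ 1 (mod p)
p = 13 is prime, gcd(5,13) = 1
Reduce exponent: 417 mod 12 = 9
So 5^417 ≡ 5^9 (mod 13)
5^9 mod 13 = 5

5^417 ≡ 5 (mod 13)


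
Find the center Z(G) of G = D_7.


Z(G) = {g ∈ G | gx = xg for all x ∈ G}
For odd n, Z(D_n) = {e}: no nontrivial rotation commutes with all reflections

Z(D_7) = {e}


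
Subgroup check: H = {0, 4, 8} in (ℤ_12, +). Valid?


Subgroup test for H = {0, 4, 8} in (ℤ_12, +):
(1) 0 ∈ H? Yes
(2) Closure: for all a,b ∈ H, (a+b) mod 12 ∈ H? Yes
(3) Inverses: for all a ∈ H, -a mod 12 ∈ H? Yes

Yes, H is a subgroup of ℤ_12


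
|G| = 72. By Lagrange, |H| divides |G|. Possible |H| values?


Lagrange's theorem: |H| divides |G|
|G| = 72
Divisors of 72: 1, 2, 3, 4, 6, 8, 9, 12, 18, 24, 36, 72

Possible subgroup orders: {1, 2, 3, 4, 6, 8, 9, 12, 18, 24, 36, 72}


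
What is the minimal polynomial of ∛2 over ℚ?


∛2 satisfies x³ - 2 = 0, irreducible over ℚ (no rational root; 2 is not a perfect cube)

Minimal polynomial: x³ - 2


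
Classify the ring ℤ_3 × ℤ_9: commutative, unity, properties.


Direct product ring; commutative with unity (1,1); but (1,0)·(0,1) = (0,0) gives zero divisors, so not an integral domain
Commutative: Yes
Integral domain: No
Has unity: Yes

ℤ_3 × ℤ_9: Commutative=Yes, Unity=Yes


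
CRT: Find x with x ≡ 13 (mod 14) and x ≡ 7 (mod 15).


m₁ = 14, m₂ = 15, gcd = 1, so CRT applies. M = m₁·m₂ = 210
Let M₁ = M/m₁ = 15, M₂ = M/m₂ = 14
Find y₁ ≡ M₁⁻¹ (mod m₁): 15⁻¹ ≡ 1 (mod 14)
Find y₂ ≡ M₂⁻¹ (mod m₂): 14⁻¹ ≡ 14 (mod 15)
x = a₁·M₁·y₁ + a₂·M₂·y₂ = 13·15·1 + 7·14·14 = 1567
Reduce mod 210: x ≡ 97
Check: 97 mod 14 = 13 ✓, 97 mod 15 = 7 ✓

x ≡ 97 (mod 210)


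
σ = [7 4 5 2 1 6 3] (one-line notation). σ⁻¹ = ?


To find σ⁻¹, swap domain and range:
σ(1) = 7 → σ⁻¹(7) = 1
σ(2) = 4 → σ⁻¹(4) = 2
σ(3) = 5 → σ⁻¹(5) = 3
σ(4) = 2 → σ⁻¹(2) = 4
σ(5) = 1 → σ⁻¹(1) = 5
σ(6) = 6 → σ⁻¹(6) = 6
σ(7) = 3 → σ⁻¹(3) = 7

σ⁻¹ = [5 4 7 2 3 6 1]


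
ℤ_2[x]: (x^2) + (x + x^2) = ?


Add coefficients mod 2:
x^0: 0 + 0 = 0 (mod 2)
x^1: 0 + 1 = 1 (mod 2)
x^2: 1 + 1 = 0 (mod 2)
Result: x

f + g = x


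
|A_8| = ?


|A_n| = n!/2 (even permutations)
|A_8| = 8!/2 = 40320/2 = 20160

|A_8| = 20160


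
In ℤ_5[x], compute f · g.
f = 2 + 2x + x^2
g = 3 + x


Expand and collect like terms; reduce coefficients mod 5:
x^0: 2·3 = 6 ≡ 1 (mod 5)
x^1: 2·1 + 2·3 = 8 ≡ 3 (mod 5)
x^2: 2·1 + 1·3 = 5 ≡ 0 (mod 5)
x^3: 1·1 = 1 ≡ 1 (mod 5)
Result: 1 + 3x + x^3

f · g = 1 + 3x + x^3


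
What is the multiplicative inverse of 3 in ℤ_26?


Use the extended Euclidean algorithm to write 1 = 3·s + 26·t; then s mod 26 is the inverse.
Euclidean algorithm:
  3 = 0·26 + 3
  26 = 8·3 + 2
  3 = 1·2 + 1
  2 = 2·1 + 0
gcd(3,26) = 1
Back-substitution gives: 3·(9) + 26·(-1) = 1
So 3⁻¹ ≡ 9 ≡ 9 (mod 26)
Check: 3 × 9 = 27 ≡ 1 (mod 26) ✓

3⁻¹ ≡ 9 (mod 26)


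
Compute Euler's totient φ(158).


Factor n: 158 = 2 × 79
φ(n) = n · ∏(1 - 1/p) over distinct primes p | n
φ(158) = 158 · (1 - 1/2) · (1 - 1/79) = 78

φ(158) = 78


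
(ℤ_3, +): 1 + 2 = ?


Operation: addition mod 3
1 + 2 = (a + b) mod 3 with a = 1, b = 2

1 + 2 = 0


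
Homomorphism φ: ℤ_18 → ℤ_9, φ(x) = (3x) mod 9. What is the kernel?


Kernel = preimage of identity
ker(φ) = {x ∈ ℤ_18 : 3x ≡ 0 (mod 9)}. Since 9 | 18, φ is well-defined. The kernel is the cyclic subgroup ⟨3⟩ of ℤ_18 (order 6), i.e. {0, 3, 6, 9, 12, 15}

ker(φ) = {0, 3, 6, 9, 12, 15}


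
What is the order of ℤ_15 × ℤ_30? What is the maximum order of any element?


|ℤ_15 × ℤ_30| = 15 × 30 = 450
Max element order = lcm(15,30) = 30
Cyclic? No (gcd=15)

|ℤ_15×ℤ_30| = 450, max element order = 30


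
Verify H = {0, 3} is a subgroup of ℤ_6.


Subgroup test for H = {0, 3} in (ℤ_6, +):
(1) 0 ∈ H? Yes
(2) Closure: for all a,b ∈ H, (a+b) mod 6 ∈ H? Yes
(3) Inverses: for all a ∈ H, -a mod 6 ∈ H? Yes

Yes, H is a subgroup of ℤ_6


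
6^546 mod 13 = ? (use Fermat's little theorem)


Fermat's little theorem: if p is prime and gcd(a,p)=1, then a^(p-1) ≡ 1 (mod p)
p = 13 is prime, gcd(6,13) = 1
Reduce exponent: 546 mod 12 = 6
So 6^546 ≡ 6^6 (mod 13)
6^6 mod 13 = 12

6^546 ≡ 12 (mod 13)


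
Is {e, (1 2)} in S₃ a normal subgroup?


H = {e, (1 2)} in S₃
(1 3)(1 2)(1 3)⁻¹ = (2 3) ∉ {e, (1 2)}, so it is not normal

No, not a normal subgroup


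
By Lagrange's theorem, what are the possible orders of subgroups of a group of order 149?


Lagrange's theorem: |H| divides |G|
|G| = 149
Divisors of 149: 1, 149

Possible subgroup orders: {1, 149}


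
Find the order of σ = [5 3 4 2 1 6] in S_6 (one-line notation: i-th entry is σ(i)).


Cycle decomposition: (1 5) (2 3 4)
Cycle lengths: 2, 3
Order = lcm(2, 3) = 6

ord(σ) = 6


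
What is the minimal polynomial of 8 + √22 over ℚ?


Let α = 8 + √22. Then α - 8 = √22, so (α - 8)² = 22, giving α² - 16α + 42 = 0. Degree 2 and α ∉ ℚ, so this is the minimal polynomial.

Minimal polynomial: x² - 16x + 42


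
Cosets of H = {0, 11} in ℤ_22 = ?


H = {0, 11}, |H| = 2
Number of cosets = |G|/|H| = 22/2 = 11
0 + H = {0, 11}
1 + H = {1, 12}
2 + H = {2, 13}
3 + H = {3, 14}
4 + H = {4, 15}
5 + H = {5, 16}
6 + H = {6, 17}
7 + H = {7, 18}
8 + H = {8, 19}
9 + H = {9, 20}
10 + H = {10, 21}

Cosets: 0+H={0,11}; 1+H={1,12}; 2+H={2,13}; 3+H={3,14}; 4+H={4,15}; 5+H={5,16}; 6+H={6,17}; 7+H={7,18}; 8+H={8,19}; 9+H={9,20}; 10+H={10,21}


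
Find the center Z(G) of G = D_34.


Z(G) = {g ∈ G | gx = xg for all x ∈ G}
For even n, Z(D_n) = {e, r^(n/2)}: the 180° rotation r^17 commutes with every reflection and rotation

Z(D_34) = {e, r^17}


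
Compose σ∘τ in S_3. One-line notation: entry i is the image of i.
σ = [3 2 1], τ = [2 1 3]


σ∘τ: apply τ first, then σ
1 →τ 2 →σ 2
2 →τ 1 →σ 3
3 →τ 3 →σ 1

σ∘τ = [2 3 1]


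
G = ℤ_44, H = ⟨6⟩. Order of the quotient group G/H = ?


|⟨6⟩| = n / gcd(6, 44) = 44 / 2 = 22
H is normal (ℤ_44 is abelian).
|G/H| = |G| / |H| = 44 / 22 = 2

|G/H| = 2


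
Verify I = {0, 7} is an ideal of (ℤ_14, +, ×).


Check ideal conditions for I = {0, 7} in ℤ_14:
(1) I is an additive subgroup? Yes
(2) For r ∈ ℤ_14 and a ∈ I: r·a ∈ I? Yes

Yes, I is an ideal of ℤ_14


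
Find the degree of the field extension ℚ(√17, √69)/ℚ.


[ℚ(√17,√69):ℚ] = [ℚ(√17,√69):ℚ(√17)]·[ℚ(√17):ℚ] = 2·2 = 4

[ℚ(√17, √69)/ℚ] = 4


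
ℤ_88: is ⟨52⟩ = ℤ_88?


g generates ℤ_n iff gcd(g, n) = 1
gcd(52, 88) = 4
Since gcd = 4 ≠ 1, ⟨52⟩ has order 22 < 88, so 52 is not a generator.

No, 52 does not generate ℤ_88


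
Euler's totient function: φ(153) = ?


Factor n: 153 = 3^2 × 17
φ(n) = n · ∏(1 - 1/p) over distinct primes p | n
φ(153) = 153 · (1 - 1/3) · (1 - 1/17) = 96

φ(153) = 96


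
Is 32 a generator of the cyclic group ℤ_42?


g generates ℤ_n iff gcd(g, n) = 1
gcd(32, 42) = 2
Since gcd = 2 ≠ 1, ⟨32⟩ has order 21 < 42, so 32 is not a generator.

No, 32 does not generate ℤ_42


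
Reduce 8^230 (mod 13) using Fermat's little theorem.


Fermat's little theorem: if p is prime and gcd(a,p)=1, then a^(p-1) ≡ 1 (mod p)
p = 13 is prime, gcd(8,13) = 1
Reduce exponent: 230 mod 12 = 2
So 8^230 ≡ 8^2 (mod 13)
8^2 mod 13 = 12

8^230 ≡ 12 (mod 13)


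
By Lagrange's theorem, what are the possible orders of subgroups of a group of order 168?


Lagrange's theorem: |H| divides |G|
|G| = 168
Divisors of 168: 1, 2, 3, 4, 6, 7, 8, 12, 14, 21, 24, 28, 42, 56, 84, 168

Possible subgroup orders: {1, 2, 3, 4, 6, 7, 8, 12, 14, 21, 24, 28, 42, 56, 84, 168}


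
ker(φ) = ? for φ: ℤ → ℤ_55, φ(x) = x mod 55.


Kernel = preimage of identity
ker(φ) = {x ∈ ℤ : x ≡ 0 (mod 55)} = 55ℤ = {0, ±55, ±110, ...}

ker(φ) = 55ℤ


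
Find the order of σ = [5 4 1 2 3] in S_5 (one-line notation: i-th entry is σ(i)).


Cycle decomposition: (1 5 3) (2 4)
Cycle lengths: 3, 2
Order = lcm(3, 2) = 6

ord(σ) = 6


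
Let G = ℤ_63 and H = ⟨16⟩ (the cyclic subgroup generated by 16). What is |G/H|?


|⟨16⟩| = n / gcd(16, 63) = 63 / 1 = 63
H is normal (ℤ_63 is abelian).
|G/H| = |G| / |H| = 63 / 63 = 1

|G/H| = 1


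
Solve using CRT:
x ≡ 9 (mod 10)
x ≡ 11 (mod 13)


m₁ = 10, m₂ = 13, gcd = 1, so CRT applies. M = m₁·m₂ = 130
Let M₁ = M/m₁ = 13, M₂ = M/m₂ = 10
Find y₁ ≡ M₁⁻¹ (mod m₁): 13⁻¹ ≡ 7 (mod 10)
Find y₂ ≡ M₂⁻¹ (mod m₂): 10⁻¹ ≡ 4 (mod 13)
x = a₁·M₁·y₁ + a₂·M₂·y₂ = 9·13·7 + 11·10·4 = 1259
Reduce mod 130: x ≡ 89
Check: 89 mod 10 = 9 ✓, 89 mod 13 = 11 ✓

x ≡ 89 (mod 130)


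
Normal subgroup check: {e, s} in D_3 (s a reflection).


H = {e, s} in D_3 (s a reflection)
r·s·r⁻¹ = sr⁻² ≠ s for n ≥ 3, so {e, s} is not closed under conjugation

No, not a normal subgroup


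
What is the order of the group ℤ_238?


ℤ_n has n elements.

|ℤ_238| = 238


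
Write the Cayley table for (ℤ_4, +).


Elements: {0, 1, 2, 3}
Operation: addition mod 4
Entry (a, b) = (a + b) mod 4

Cayley table:
  | 0 | 1 | 2 | 3
0 | 0 | 1 | 2 | 3
1 | 1 | 2 | 3 | 0
2 | 2 | 3 | 0 | 1
3 | 3 | 0 | 1 | 2


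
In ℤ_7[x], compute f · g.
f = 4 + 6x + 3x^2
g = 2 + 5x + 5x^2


Expand and collect like terms; reduce coefficients mod 7:
x^0: 4·2 = 8 ≡ 1 (mod 7)
x^1: 4·5 + 6·2 = 32 ≡ 4 (mod 7)
x^2: 4·5 + 6·5 + 3·2 = 56 ≡ 0 (mod 7)
x^3: 6·5 + 3·5 = 45 ≡ 3 (mod 7)
x^4: 3·5 = 15 ≡ 1 (mod 7)
Result: 1 + 4x + 3x^3 + x^4

f · g = 1 + 4x + 3x^3 + x^4


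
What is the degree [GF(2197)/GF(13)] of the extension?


GF(2197) = GF(13^3), so the extension degree is 3

[GF(2197)/GF(13)] = 3


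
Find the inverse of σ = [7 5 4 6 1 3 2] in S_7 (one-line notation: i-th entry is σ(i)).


To find σ⁻¹, swap domain and range:
σ(1) = 7 → σ⁻¹(7) = 1
σ(2) = 5 → σ⁻¹(5) = 2
σ(3) = 4 → σ⁻¹(4) = 3
σ(4) = 6 → σ⁻¹(6) = 4
σ(5) = 1 → σ⁻¹(1) = 5
σ(6) = 3 → σ⁻¹(3) = 6
σ(7) = 2 → σ⁻¹(2) = 7

σ⁻¹ = [5 7 6 3 2 4 1]


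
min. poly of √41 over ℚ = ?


√41 satisfies x² - 41 = 0, irreducible over ℚ since 41 is squarefree

Minimal polynomial: x² - 41


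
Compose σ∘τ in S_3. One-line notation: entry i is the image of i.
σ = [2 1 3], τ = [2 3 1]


σ∘τ: apply τ first, then σ
1 →τ 2 →σ 1
2 →τ 3 →σ 3
3 →τ 1 →σ 2

σ∘τ = [1 3 2]


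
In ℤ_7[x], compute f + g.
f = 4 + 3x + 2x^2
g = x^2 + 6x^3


Add coefficients mod 7:
x^0: 4 + 0 = 4 (mod 7)
x^1: 3 + 0 = 3 (mod 7)
x^2: 2 + 1 = 3 (mod 7)
x^3: 0 + 6 = 6 (mod 7)
Result: 4 + 3x + 3x^2 + 6x^3

f + g = 4 + 3x + 3x^2 + 6x^3


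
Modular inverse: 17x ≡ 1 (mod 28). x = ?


Use the extended Euclidean algorithm to write 1 = 17·s + 28·t; then s mod 28 is the inverse.
Euclidean algorithm:
  17 = 0·28 + 17
  28 = 1·17 + 11
  17 = 1·11 + 6
  11 = 1·6 + 5
  6 = 1·5 + 1
  5 = 5·1 + 0
gcd(17,28) = 1
Back-substitution gives: 17·(5) + 28·(-3) = 1
So 17⁻¹ ≡ 5 ≡ 5 (mod 28)
Check: 17 × 5 = 85 ≡ 1 (mod 28) ✓

17⁻¹ ≡ 5 (mod 28)


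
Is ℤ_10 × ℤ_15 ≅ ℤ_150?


Comparing ℤ_10 × ℤ_15 and ℤ_150:
gcd(10,15) = 5 ≠ 1. Max element order in ℤ_10×ℤ_15 is lcm(10,15) = 30 < 150, so it has no element of order 150

No, ℤ_10 × ℤ_15 ≇ ℤ_150


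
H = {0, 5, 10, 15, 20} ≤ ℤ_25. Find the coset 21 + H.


21 + H = {21 + h (mod 25) : h ∈ H}
21+0=21, 21+5=1, 21+10=6, 21+15=11, 21+20=16
21 + H = {1, 6, 11, 16, 21} = 1 + H

21 + H = {1, 6, 11, 16, 21}


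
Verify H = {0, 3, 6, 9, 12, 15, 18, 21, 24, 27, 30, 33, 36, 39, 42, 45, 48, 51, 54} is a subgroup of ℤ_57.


Subgroup test for H = {0, 3, 6, 9, 12, 15, 18, 21, 24, 27, 30, 33, 36, 39, 42, 45, 48, 51, 54} in (ℤ_57, +):
(1) 0 ∈ H? Yes
(2) Closure: for all a,b ∈ H, (a+b) mod 57 ∈ H? Yes
(3) Inverses: for all a ∈ H, -a mod 57 ∈ H? Yes

Yes, H is a subgroup of ℤ_57


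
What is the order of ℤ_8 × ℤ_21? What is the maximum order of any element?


|ℤ_8 × ℤ_21| = 8 × 21 = 168
Max element order = lcm(8,21) = 168
Cyclic? Yes (gcd=1)

|ℤ_8×ℤ_21| = 168, max element order = 168


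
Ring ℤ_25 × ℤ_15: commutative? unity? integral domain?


Direct product ring; commutative with unity (1,1); but (1,0)·(0,1) = (0,0) gives zero divisors, so not an integral domain
Commutative: Yes
Integral domain: No
Has unity: Yes

ℤ_25 × ℤ_15: Commutative=Yes, Unity=Yes


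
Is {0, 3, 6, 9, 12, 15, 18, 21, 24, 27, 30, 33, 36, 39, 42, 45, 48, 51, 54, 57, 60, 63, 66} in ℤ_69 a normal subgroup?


H = {0, 3, 6, 9, 12, 15, 18, 21, 24, 27, 30, 33, 36, 39, 42, 45, 48, 51, 54, 57, 60, 63, 66} in ℤ_69
ℤ_69 is abelian; every subgroup of an abelian group is normal

Yes, normal subgroup


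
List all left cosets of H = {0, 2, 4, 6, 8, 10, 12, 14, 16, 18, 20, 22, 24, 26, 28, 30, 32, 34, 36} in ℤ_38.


H = {0, 2, 4, 6, 8, 10, 12, 14, 16, 18, 20, 22, 24, 26, 28, 30, 32, 34, 36}, |H| = 19
Number of cosets = |G|/|H| = 38/19 = 2
0 + H = {0, 2, 4, 6, 8, 10, 12, 14, 16, 18, 20, 22, 24, 26, 28, 30, 32, 34, 36}
1 + H = {1, 3, 5, 7, 9, 11, 13, 15, 17, 19, 21, 23, 25, 27, 29, 31, 33, 35, 37}

Cosets: 0+H={0,2,4,6,8,10,12,14,16,18,20,22,24,26,28,30,32,34,36}; 1+H={1,3,5,7,9,11,13,15,17,19,21,23,25,27,29,31,33,35,37}


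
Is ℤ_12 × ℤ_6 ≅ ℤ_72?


Comparing ℤ_12 × ℤ_6 and ℤ_72:
gcd(12,6) = 6 ≠ 1. Max element order in ℤ_12×ℤ_6 is lcm(12,6) = 12 < 72, so it has no element of order 72

No, ℤ_12 × ℤ_6 ≇ ℤ_72


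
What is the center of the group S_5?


Z(G) = {g ∈ G | gx = xg for all x ∈ G}
S_n is non-abelian for n ≥ 3; Z(S_5) is trivial

Z(S_5) = {e}


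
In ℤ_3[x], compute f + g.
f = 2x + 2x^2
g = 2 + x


Add coefficients mod 3:
x^0: 0 + 2 = 2 (mod 3)
x^1: 2 + 1 = 0 (mod 3)
x^2: 2 + 0 = 2 (mod 3)
Result: 2 + 2x^2

f + g = 2 + 2x^2


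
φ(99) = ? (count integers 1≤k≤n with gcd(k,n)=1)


Factor n: 99 = 3^2 × 11
φ(n) = n · ∏(1 - 1/p) over distinct primes p | n
φ(99) = 99 · (1 - 1/3) · (1 - 1/11) = 60

φ(99) = 60


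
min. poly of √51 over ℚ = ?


√51 satisfies x² - 51 = 0, irreducible over ℚ since 51 is squarefree

Minimal polynomial: x² - 51


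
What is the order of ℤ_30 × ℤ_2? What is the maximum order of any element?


|ℤ_30 × ℤ_2| = 30 × 2 = 60
Max element order = lcm(30,2) = 30
Cyclic? No (gcd=2)

|ℤ_30×ℤ_2| = 60, max element order = 30


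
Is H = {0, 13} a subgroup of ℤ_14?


Subgroup test for H = {0, 13} in (ℤ_14, +):
(1) 0 ∈ H? Yes
(2) Closure: for all a,b ∈ H, (a+b) mod 14 ∈ H? No  [counterexample: 13 + 13 = 12 ∉ H]
(3) Inverses: for all a ∈ H, -a mod 14 ∈ H? No

No, H is not a subgroup of ℤ_14


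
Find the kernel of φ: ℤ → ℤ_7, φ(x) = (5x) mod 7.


Kernel = preimage of identity
ker(φ) = {x ∈ ℤ : 5x ≡ 0 (mod 7)}. gcd(5,7) = 1, so 5x ≡ 0 (mod 7) ⟺ x ≡ 0 (mod 7/1 = 7). Hence ker(φ) = 7ℤ

ker(φ) = 7ℤ


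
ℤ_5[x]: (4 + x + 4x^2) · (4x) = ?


Expand and collect like terms; reduce coefficients mod 5:
x^0: 4·0 = 0 ≡ 0 (mod 5)
x^1: 4·4 + 1·0 = 16 ≡ 1 (mod 5)
x^2: 1·4 + 4·0 = 4 ≡ 4 (mod 5)
x^3: 4·4 = 16 ≡ 1 (mod 5)
Result: x + 4x^2 + x^3

f · g = x + 4x^2 + x^3


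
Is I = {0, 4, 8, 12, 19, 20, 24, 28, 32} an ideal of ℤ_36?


Check ideal conditions for I = {0, 4, 8, 12, 19, 20, 24, 28, 32} in ℤ_36:
(1) I is an additive subgroup? No
(2) For r ∈ ℤ_36 and a ∈ I: r·a ∈ I? No  [counterexample: r=2, a=8, r·a mod 36 = 16 ∉ I]

No, I is not an ideal of ℤ_36


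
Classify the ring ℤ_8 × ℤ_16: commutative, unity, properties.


Direct product ring; commutative with unity (1,1); but (1,0)·(0,1) = (0,0) gives zero divisors, so not an integral domain
Commutative: Yes
Integral domain: No
Has unity: Yes

ℤ_8 × ℤ_16: Commutative=Yes, Unity=Yes


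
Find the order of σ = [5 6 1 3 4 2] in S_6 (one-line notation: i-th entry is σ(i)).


Cycle decomposition: (1 5 4 3) (2 6)
Cycle lengths: 4, 2
Order = lcm(4, 2) = 4

ord(σ) = 4


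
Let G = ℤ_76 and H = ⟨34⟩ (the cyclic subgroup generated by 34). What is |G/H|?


|⟨34⟩| = n / gcd(34, 76) = 76 / 2 = 38
H is normal (ℤ_76 is abelian).
|G/H| = |G| / |H| = 76 / 38 = 2

|G/H| = 2


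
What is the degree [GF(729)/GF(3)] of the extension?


GF(729) = GF(3^6), so the extension degree is 6

[GF(729)/GF(3)] = 6


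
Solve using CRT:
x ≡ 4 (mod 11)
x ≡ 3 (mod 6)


m₁ = 11, m₂ = 6, gcd = 1, so CRT applies. M = m₁·m₂ = 66
Let M₁ = M/m₁ = 6, M₂ = M/m₂ = 11
Find y₁ ≡ M₁⁻¹ (mod m₁): 6⁻¹ ≡ 2 (mod 11)
Find y₂ ≡ M₂⁻¹ (mod m₂): 11⁻¹ ≡ 5 (mod 6)
x = a₁·M₁·y₁ + a₂·M₂·y₂ = 4·6·2 + 3·11·5 = 213
Reduce mod 66: x ≡ 15
Check: 15 mod 11 = 4 ✓, 15 mod 6 = 3 ✓

x ≡ 15 (mod 66)


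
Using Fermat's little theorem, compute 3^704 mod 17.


Fermat's little theorem: if p is prime and gcd(a,p)=1, then a^(p-1) ≡ 1 (mod p)
p = 17 is prime, gcd(3,17) = 1
Reduce exponent: 704 mod 16 = 0
So 3^704 ≡ 3^0 (mod 17)
3^0 = 1

3^704 ≡ 1 (mod 17)


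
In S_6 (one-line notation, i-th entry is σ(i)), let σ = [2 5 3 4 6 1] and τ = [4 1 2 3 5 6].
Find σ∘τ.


σ∘τ: apply τ first, then σ
1 →τ 4 →σ 4
2 →τ 1 →σ 2
3 →τ 2 →σ 5
4 →τ 3 →σ 3
5 →τ 5 →σ 6
6 →τ 6 →σ 1

σ∘τ = [4 2 5 3 6 1]


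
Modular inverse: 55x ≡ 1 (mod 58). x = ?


Use the extended Euclidean algorithm to write 1 = 55·s + 58·t; then s mod 58 is the inverse.
Euclidean algorithm:
  55 = 0·58 + 55
  58 = 1·55 + 3
  55 = 18·3 + 1
  3 = 3·1 + 0
gcd(55,58) = 1
Back-substitution gives: 55·(19) + 58·(-18) = 1
So 55⁻¹ ≡ 19 ≡ 19 (mod 58)
Check: 55 × 19 = 1045 ≡ 1 (mod 58) ✓

55⁻¹ ≡ 19 (mod 58)


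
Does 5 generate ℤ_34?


g generates ℤ_n iff gcd(g, n) = 1
gcd(5, 34) = 1
Since gcd = 1, 5 is a generator.

Yes, 5 generates ℤ_34


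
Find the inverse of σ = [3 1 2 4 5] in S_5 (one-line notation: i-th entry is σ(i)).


To find σ⁻¹, swap domain and range:
σ(1) = 3 → σ⁻¹(3) = 1
σ(2) = 1 → σ⁻¹(1) = 2
σ(3) = 2 → σ⁻¹(2) = 3
σ(4) = 4 → σ⁻¹(4) = 4
σ(5) = 5 → σ⁻¹(5) = 5

σ⁻¹ = [2 3 1 4 5]


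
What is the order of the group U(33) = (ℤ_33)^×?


U(n) is the group of units mod n; |U(n)| = φ(n)
|U(33)| = φ(33) = 20

|U(33) = (ℤ_33)^×| = 20


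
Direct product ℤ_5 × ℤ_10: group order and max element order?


|ℤ_5 × ℤ_10| = 5 × 10 = 50
Max element order = lcm(5,10) = 10
Cyclic? No (gcd=5)

|ℤ_5×ℤ_10| = 50, max element order = 10


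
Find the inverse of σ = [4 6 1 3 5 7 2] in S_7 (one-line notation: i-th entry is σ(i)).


To find σ⁻¹, swap domain and range:
σ(1) = 4 → σ⁻¹(4) = 1
σ(2) = 6 → σ⁻¹(6) = 2
σ(3) = 1 → σ⁻¹(1) = 3
σ(4) = 3 → σ⁻¹(3) = 4
σ(5) = 5 → σ⁻¹(5) = 5
σ(6) = 7 → σ⁻¹(7) = 6
σ(7) = 2 → σ⁻¹(2) = 7

σ⁻¹ = [3 7 4 1 5 2 6]


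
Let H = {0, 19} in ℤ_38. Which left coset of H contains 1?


1 + H = {1 + h (mod 38) : h ∈ H}
1+0=1, 1+19=20

1 + H = {1, 20}


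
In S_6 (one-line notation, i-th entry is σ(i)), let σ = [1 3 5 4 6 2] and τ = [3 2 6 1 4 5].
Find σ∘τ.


σ∘τ: apply τ first, then σ
1 →τ 3 →σ 5
2 →τ 2 →σ 3
3 →τ 6 →σ 2
4 →τ 1 →σ 1
5 →τ 4 →σ 4
6 →τ 5 →σ 6

σ∘τ = [5 3 2 1 4 6]


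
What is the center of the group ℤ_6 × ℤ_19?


Z(G) = {g ∈ G | gx = xg for all x ∈ G}
Direct product of abelian groups is abelian, so Z(G) = G

Z(ℤ_6 × ℤ_19) = ℤ_6 × ℤ_19


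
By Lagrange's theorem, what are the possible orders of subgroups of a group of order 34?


Lagrange's theorem: |H| divides |G|
|G| = 34
Divisors of 34: 1, 2, 17, 34

Possible subgroup orders: {1, 2, 17, 34}


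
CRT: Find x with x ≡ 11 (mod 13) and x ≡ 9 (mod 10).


m₁ = 13, m₂ = 10, gcd = 1, so CRT applies. M = m₁·m₂ = 130
Let M₁ = M/m₁ = 10, M₂ = M/m₂ = 13
Find y₁ ≡ M₁⁻¹ (mod m₁): 10⁻¹ ≡ 4 (mod 13)
Find y₂ ≡ M₂⁻¹ (mod m₂): 13⁻¹ ≡ 7 (mod 10)
x = a₁·M₁·y₁ + a₂·M₂·y₂ = 11·10·4 + 9·13·7 = 1259
Reduce mod 130: x ≡ 89
Check: 89 mod 13 = 11 ✓, 89 mod 10 = 9 ✓

x ≡ 89 (mod 130)


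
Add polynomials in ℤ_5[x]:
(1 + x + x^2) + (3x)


Add coefficients mod 5:
x^0: 1 + 0 = 1 (mod 5)
x^1: 1 + 3 = 4 (mod 5)
x^2: 1 + 0 = 1 (mod 5)
Result: 1 + 4x + x^2

f + g = 1 + 4x + x^2


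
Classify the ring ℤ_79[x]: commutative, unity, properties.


ℤ_79 is a field (n prime), so ℤ_79[x] is a commutative integral domain with unity
Commutative: Yes
Integral domain: Yes
Has unity: Yes

ℤ_79[x]: Commutative=Yes, Unity=Yes


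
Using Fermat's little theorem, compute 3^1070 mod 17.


Fermat's little theorem: if p is prime and gcd(a,p)=1, then a^(p-1) ≡ 1 (mod p)
p = 17 is prime, gcd(3,17) = 1
Reduce exponent: 1070 mod 16 = 14
So 3^1070 ≡ 3^14 (mod 17)
3^14 mod 17 = 2

3^1070 ≡ 2 (mod 17)


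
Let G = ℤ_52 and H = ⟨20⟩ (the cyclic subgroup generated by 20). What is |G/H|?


|⟨20⟩| = n / gcd(20, 52) = 52 / 4 = 13
H is normal (ℤ_52 is abelian).
|G/H| = |G| / |H| = 52 / 13 = 4

|G/H| = 4


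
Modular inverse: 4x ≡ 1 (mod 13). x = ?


Use the extended Euclidean algorithm to write 1 = 4·s + 13·t; then s mod 13 is the inverse.
Euclidean algorithm:
  4 = 0·13 + 4
  13 = 3·4 + 1
  4 = 4·1 + 0
gcd(4,13) = 1
Back-substitution gives: 4·(-3) + 13·(1) = 1
So 4⁻¹ ≡ -3 ≡ 10 (mod 13)
Check: 4 × 10 = 40 ≡ 1 (mod 13) ✓

4⁻¹ ≡ 10 (mod 13)
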